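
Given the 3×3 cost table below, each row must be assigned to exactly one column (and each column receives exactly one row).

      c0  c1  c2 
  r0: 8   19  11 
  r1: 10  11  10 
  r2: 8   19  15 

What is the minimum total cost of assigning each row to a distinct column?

Minimum assignment cost: 30

optimal assignment: row0→col2 (cost 11), row1→col1 (cost 11), row2→col0 (cost 8)
total = 11 + 11 + 8 = 30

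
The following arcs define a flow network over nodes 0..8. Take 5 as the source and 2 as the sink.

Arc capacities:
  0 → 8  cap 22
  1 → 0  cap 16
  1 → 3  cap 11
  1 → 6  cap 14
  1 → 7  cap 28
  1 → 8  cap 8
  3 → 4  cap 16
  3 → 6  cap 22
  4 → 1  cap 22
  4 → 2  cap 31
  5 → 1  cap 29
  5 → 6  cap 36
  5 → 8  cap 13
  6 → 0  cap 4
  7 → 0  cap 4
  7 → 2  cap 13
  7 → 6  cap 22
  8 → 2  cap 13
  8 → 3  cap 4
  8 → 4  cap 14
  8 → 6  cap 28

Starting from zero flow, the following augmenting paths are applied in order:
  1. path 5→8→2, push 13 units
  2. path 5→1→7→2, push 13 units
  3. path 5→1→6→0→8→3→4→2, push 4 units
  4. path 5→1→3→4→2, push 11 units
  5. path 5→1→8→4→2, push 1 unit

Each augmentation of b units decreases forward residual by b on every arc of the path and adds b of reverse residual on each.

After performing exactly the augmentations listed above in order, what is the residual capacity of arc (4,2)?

after path 1 (5→8→2, push 13): res(4,2)=31
after path 2 (5→1→7→2, push 13): res(4,2)=31
after path 3 (5→1→6→0→8→3→4→2, push 4): res(4,2)=27
after path 4 (5→1→3→4→2, push 11): res(4,2)=16
after path 5 (5→1→8→4→2, push 1): res(4,2)=15

Residual capacity of (4,2): 15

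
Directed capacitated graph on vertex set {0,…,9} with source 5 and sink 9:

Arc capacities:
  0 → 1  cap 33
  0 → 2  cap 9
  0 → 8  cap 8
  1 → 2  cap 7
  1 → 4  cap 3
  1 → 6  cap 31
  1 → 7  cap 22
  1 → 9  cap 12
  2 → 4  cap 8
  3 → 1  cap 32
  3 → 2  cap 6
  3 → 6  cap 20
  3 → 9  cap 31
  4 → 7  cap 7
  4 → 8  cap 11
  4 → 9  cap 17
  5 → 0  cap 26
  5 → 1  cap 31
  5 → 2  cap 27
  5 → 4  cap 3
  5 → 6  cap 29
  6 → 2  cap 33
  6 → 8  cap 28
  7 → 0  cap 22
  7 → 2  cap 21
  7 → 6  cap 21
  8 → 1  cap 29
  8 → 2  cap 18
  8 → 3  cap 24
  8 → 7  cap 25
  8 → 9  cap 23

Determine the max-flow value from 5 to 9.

augment #1: 5→1→9 bottleneck 12, total now 12
augment #2: 5→4→9 bottleneck 3, total now 15
augment #3: 5→0→8→9 bottleneck 8, total now 23
augment #4: 5→1→4→9 bottleneck 3, total now 26
augment #5: 5→2→4→9 bottleneck 8, total now 34
augment #6: 5→6→8→9 bottleneck 15, total now 49
augment #7: 5→6→8→3→9 bottleneck 13, total now 62

Maximum flow value: 62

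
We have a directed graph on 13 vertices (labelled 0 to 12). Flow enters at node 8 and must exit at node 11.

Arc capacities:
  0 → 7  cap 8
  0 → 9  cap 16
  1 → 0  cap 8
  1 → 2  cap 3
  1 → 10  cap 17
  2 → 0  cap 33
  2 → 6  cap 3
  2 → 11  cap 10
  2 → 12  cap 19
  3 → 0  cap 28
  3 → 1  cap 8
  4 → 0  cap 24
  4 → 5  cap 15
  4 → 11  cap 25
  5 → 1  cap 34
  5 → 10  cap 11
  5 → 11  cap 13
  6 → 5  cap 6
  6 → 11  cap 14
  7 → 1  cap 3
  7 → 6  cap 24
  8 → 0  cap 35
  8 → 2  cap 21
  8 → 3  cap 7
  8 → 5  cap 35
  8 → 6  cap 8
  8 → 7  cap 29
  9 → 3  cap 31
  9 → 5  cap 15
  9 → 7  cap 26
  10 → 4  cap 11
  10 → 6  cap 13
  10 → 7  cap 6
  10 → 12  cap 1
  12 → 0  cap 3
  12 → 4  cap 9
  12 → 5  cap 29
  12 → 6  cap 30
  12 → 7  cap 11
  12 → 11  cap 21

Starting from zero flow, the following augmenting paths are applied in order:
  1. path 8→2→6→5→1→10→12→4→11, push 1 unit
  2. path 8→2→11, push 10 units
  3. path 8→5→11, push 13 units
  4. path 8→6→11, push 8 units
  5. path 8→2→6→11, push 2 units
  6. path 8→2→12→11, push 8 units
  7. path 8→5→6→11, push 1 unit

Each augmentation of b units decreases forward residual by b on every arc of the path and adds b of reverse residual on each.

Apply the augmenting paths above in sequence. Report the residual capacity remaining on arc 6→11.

after path 1 (8→2→6→5→1→10→12→4→11, push 1): res(6,11)=14
after path 2 (8→2→11, push 10): res(6,11)=14
after path 3 (8→5→11, push 13): res(6,11)=14
after path 4 (8→6→11, push 8): res(6,11)=6
after path 5 (8→2→6→11, push 2): res(6,11)=4
after path 6 (8→2→12→11, push 8): res(6,11)=4
after path 7 (8→5→6→11, push 1): res(6,11)=3

Residual capacity of (6,11): 3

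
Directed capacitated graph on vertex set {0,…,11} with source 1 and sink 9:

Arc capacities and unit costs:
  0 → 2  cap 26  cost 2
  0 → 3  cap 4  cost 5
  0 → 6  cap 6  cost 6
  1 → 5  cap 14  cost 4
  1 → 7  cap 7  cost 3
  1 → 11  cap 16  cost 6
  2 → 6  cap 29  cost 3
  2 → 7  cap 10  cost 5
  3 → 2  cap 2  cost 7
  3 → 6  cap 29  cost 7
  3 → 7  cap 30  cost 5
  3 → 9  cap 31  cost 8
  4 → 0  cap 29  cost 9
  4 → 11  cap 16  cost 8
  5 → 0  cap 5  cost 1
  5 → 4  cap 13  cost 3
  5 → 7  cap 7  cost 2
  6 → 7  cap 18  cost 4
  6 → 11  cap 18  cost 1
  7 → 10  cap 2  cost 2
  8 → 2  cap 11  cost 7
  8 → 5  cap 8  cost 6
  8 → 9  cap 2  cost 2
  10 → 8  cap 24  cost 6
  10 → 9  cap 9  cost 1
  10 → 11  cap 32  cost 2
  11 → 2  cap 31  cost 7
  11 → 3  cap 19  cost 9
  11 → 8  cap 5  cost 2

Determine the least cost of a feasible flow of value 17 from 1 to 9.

Minimum cost for 17 units: 311

shortest-cost path #1: 1→7→10→9 push 2 @ unit cost 6 (adds 12)
shortest-cost path #2: 1→11→8→9 push 2 @ unit cost 10 (adds 20)
shortest-cost path #3: 1→5→0→3→9 push 4 @ unit cost 18 (adds 72)
shortest-cost path #4: 1→11→3→9 push 9 @ unit cost 23 (adds 207)
total cost = 311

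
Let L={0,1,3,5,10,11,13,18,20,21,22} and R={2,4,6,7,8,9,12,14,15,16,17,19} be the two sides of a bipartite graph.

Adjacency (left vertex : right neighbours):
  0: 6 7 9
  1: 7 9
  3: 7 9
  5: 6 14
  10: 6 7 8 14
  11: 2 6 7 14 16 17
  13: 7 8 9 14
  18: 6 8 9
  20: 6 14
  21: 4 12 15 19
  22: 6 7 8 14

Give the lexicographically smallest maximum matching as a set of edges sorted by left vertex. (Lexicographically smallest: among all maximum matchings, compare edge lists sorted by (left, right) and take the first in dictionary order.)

|M| = 7 (so the lex-smallest maximum matching has 7 edges)
process left vertices in ascending order; for each, take the smallest-labelled available neighbour that still permits 7 edges overall, or leave it unmatched if none does
lex-smallest matching: {0-6, 1-7, 3-9, 5-14, 10-8, 11-2, 21-4}

Lex-smallest maximum matching: {(0,6), (1,7), (3,9), (5,14), (10,8), (11,2), (21,4)}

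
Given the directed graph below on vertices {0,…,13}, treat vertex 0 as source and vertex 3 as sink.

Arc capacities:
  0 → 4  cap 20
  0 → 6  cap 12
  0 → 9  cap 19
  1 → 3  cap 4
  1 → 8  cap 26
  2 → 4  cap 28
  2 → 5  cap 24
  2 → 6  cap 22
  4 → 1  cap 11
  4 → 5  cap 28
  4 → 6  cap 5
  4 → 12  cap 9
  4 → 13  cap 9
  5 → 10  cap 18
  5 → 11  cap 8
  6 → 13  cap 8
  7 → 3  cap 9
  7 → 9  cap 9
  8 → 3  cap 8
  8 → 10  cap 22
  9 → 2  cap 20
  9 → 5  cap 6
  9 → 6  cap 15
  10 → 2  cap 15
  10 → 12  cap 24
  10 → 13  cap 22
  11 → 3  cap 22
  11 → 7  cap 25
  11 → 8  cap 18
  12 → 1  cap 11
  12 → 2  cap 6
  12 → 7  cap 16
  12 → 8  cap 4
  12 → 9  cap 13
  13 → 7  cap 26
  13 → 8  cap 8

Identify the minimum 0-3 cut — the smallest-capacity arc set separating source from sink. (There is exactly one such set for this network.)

augment #1: 0→4→1→3 push 4
augment #2: 0→4→1→8→3 push 7
augment #3: 0→4→5→11→3 push 8
augment #4: 0→4→12→7→3 push 1
augment #5: 0→6→13→7→3 push 8
augment #6: 0→9→2→4→12→8→3 push 1
max flow = 29; residual-reachable set from 0 gives S-side
cut edges (S→T): {(1,3), (5,11), (7,3), (8,3)} total cap 29

Min-cut arcs: {(1,3), (5,11), (7,3), (8,3)} (total capacity 29)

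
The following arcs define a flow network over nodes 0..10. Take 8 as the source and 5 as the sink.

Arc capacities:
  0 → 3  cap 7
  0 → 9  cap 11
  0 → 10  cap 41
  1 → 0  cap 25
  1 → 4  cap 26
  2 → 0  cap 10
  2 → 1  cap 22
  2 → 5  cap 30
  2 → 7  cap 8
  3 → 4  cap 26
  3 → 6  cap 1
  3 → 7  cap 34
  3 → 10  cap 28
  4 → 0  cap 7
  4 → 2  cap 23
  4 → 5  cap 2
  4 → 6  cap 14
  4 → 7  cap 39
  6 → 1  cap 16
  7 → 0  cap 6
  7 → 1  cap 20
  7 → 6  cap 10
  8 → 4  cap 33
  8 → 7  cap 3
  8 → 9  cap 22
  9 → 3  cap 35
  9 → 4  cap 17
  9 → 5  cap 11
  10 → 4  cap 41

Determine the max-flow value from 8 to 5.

augment #1: 8→4→5 bottleneck 2, total now 2
augment #2: 8→9→5 bottleneck 11, total now 13
augment #3: 8→4→2→5 bottleneck 23, total now 36

Maximum flow value: 36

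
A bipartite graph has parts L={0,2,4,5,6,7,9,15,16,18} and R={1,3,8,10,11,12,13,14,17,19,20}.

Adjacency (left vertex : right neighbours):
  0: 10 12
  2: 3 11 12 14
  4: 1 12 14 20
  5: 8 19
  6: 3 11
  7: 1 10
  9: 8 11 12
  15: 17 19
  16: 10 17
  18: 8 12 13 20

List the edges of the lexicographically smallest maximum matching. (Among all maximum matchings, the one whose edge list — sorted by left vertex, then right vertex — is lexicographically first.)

|M| = 10 (so the lex-smallest maximum matching has 10 edges)
process left vertices in ascending order; for each, take the smallest-labelled available neighbour that still permits 10 edges overall, or leave it unmatched if none does
lex-smallest matching: {0-10, 2-3, 4-14, 5-8, 6-11, 7-1, 9-12, 15-19, 16-17, 18-13}

Lex-smallest maximum matching: {(0,10), (2,3), (4,14), (5,8), (6,11), (7,1), (9,12), (15,19), (16,17), (18,13)}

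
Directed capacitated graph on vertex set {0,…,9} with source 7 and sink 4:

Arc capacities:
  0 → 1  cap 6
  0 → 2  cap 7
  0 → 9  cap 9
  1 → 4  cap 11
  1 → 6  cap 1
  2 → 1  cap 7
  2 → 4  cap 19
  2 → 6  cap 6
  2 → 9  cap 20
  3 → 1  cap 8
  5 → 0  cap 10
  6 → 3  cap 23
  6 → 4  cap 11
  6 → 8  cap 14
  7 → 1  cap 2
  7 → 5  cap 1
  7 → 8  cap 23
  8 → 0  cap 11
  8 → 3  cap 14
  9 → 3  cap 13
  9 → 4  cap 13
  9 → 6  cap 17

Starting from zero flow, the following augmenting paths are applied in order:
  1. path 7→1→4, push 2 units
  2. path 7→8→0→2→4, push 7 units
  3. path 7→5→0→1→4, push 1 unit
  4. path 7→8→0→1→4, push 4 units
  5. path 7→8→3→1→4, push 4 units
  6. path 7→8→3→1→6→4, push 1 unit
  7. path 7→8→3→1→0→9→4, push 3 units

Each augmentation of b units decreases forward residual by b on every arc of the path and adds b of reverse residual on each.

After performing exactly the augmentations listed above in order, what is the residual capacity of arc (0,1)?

Residual capacity of (0,1): 4

after path 1 (7→1→4, push 2): res(0,1)=6
after path 2 (7→8→0→2→4, push 7): res(0,1)=6
after path 3 (7→5→0→1→4, push 1): res(0,1)=5
after path 4 (7→8→0→1→4, push 4): res(0,1)=1
after path 5 (7→8→3→1→4, push 4): res(0,1)=1
after path 6 (7→8→3→1→6→4, push 1): res(0,1)=1
after path 7 (7→8→3→1→0→9→4, push 3): res(0,1)=4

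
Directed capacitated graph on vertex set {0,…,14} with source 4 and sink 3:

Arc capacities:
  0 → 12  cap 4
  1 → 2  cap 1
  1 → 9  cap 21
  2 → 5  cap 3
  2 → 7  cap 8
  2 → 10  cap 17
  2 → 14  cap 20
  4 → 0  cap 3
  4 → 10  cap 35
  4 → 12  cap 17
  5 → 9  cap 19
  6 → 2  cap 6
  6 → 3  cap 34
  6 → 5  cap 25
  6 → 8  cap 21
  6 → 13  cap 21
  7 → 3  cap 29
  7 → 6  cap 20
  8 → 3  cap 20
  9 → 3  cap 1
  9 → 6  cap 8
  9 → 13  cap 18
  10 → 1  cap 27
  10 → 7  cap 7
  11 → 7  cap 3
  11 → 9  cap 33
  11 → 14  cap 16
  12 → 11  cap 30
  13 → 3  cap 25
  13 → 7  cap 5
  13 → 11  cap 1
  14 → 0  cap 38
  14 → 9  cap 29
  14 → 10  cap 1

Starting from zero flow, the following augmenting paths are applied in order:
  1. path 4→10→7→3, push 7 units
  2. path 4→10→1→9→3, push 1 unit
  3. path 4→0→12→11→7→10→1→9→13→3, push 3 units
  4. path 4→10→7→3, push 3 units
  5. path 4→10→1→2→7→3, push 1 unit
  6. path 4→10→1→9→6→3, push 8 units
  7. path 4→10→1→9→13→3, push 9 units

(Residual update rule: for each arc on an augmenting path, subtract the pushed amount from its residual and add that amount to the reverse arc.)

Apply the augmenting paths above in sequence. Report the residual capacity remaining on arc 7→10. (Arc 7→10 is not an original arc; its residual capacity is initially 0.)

after path 1 (4→10→7→3, push 7): res(7,10)=7
after path 2 (4→10→1→9→3, push 1): res(7,10)=7
after path 3 (4→0→12→11→7→10→1→9→13→3, push 3): res(7,10)=4
after path 4 (4→10→7→3, push 3): res(7,10)=7
after path 5 (4→10→1→2→7→3, push 1): res(7,10)=7
after path 6 (4→10→1→9→6→3, push 8): res(7,10)=7
after path 7 (4→10→1→9→13→3, push 9): res(7,10)=7

Residual capacity of (7,10): 7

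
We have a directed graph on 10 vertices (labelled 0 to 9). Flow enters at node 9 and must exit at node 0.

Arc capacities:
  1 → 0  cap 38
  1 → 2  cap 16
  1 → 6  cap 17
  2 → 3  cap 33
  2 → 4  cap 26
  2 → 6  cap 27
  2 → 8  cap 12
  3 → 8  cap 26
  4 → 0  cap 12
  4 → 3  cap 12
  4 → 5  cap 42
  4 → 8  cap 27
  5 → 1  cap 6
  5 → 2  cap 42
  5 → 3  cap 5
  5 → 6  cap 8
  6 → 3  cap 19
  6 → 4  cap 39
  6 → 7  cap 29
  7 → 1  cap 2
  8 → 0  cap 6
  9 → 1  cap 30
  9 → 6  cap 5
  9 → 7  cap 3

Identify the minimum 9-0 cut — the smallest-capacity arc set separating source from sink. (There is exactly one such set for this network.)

augment #1: 9→1→0 push 30
augment #2: 9→6→4→0 push 5
augment #3: 9→7→1→0 push 2
max flow = 37; residual-reachable set from 9 gives S-side
cut edges (S→T): {(7,1), (9,1), (9,6)} total cap 37

Min-cut arcs: {(7,1), (9,1), (9,6)} (total capacity 37)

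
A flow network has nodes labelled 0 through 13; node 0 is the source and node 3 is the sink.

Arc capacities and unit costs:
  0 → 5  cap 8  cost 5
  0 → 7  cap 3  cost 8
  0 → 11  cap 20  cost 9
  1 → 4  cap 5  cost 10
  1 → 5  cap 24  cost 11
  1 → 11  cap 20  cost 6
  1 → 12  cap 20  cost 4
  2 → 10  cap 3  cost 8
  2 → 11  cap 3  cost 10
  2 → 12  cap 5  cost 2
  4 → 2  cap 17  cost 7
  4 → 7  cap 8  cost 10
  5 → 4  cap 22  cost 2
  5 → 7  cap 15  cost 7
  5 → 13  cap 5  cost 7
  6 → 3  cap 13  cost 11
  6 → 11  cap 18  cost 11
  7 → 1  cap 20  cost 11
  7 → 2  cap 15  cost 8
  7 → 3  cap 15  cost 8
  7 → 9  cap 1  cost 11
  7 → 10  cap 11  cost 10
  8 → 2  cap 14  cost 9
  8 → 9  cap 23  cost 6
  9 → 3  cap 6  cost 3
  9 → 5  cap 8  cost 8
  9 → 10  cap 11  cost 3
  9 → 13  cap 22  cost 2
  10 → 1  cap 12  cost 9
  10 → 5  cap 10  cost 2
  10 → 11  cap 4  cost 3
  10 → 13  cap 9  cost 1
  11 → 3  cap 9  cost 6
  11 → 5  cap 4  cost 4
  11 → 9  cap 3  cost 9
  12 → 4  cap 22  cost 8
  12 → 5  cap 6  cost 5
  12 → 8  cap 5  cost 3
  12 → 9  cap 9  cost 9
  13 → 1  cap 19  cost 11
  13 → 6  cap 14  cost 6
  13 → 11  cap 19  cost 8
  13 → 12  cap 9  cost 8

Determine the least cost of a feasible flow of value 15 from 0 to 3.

shortest-cost path #1: 0→11→3 push 9 @ unit cost 15 (adds 135)
shortest-cost path #2: 0→7→3 push 3 @ unit cost 16 (adds 48)
shortest-cost path #3: 0→5→7→3 push 3 @ unit cost 20 (adds 60)
total cost = 243

Minimum cost for 15 units: 243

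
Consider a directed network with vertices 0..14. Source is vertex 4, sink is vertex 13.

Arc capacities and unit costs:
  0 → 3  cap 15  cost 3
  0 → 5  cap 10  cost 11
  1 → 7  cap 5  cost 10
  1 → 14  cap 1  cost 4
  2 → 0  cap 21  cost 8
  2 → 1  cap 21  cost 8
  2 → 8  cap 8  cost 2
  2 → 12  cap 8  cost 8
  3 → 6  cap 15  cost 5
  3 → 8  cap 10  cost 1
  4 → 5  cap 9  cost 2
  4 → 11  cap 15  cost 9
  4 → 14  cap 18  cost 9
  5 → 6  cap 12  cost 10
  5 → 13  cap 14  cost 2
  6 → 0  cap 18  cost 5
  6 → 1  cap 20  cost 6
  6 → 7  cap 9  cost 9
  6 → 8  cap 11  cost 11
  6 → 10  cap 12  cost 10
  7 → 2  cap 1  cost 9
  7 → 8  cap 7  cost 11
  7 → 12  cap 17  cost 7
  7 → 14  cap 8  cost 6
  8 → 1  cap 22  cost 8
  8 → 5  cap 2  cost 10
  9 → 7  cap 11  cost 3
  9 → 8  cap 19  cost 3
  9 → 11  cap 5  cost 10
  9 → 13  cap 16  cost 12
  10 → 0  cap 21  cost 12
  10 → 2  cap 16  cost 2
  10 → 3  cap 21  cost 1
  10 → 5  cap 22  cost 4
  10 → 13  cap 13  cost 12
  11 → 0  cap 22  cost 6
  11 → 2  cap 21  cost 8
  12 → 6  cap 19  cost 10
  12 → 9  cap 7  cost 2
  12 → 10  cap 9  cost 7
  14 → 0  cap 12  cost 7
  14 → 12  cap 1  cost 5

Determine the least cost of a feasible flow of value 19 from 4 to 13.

Minimum cost for 19 units: 360

shortest-cost path #1: 4→5→13 push 9 @ unit cost 4 (adds 36)
shortest-cost path #2: 4→14→12→10→5→13 push 1 @ unit cost 27 (adds 27)
shortest-cost path #3: 4→11→0→5→13 push 4 @ unit cost 28 (adds 112)
shortest-cost path #4: 4→11→0→5→10→12→9→13 push 1 @ unit cost 29 (adds 29)
shortest-cost path #5: 4→11→2→12→9→13 push 4 @ unit cost 39 (adds 156)
total cost = 360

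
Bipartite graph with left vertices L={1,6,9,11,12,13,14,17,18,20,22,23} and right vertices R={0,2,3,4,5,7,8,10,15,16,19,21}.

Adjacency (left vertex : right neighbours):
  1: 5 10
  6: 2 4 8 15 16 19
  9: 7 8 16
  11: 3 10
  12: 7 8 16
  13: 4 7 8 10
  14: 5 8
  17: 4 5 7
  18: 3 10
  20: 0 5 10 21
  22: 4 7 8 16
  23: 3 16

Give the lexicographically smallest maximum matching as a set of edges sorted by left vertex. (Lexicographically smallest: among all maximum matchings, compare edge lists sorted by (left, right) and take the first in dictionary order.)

Lex-smallest maximum matching: {(1,5), (6,2), (9,7), (11,3), (12,8), (13,4), (18,10), (20,0), (22,16)}

|M| = 9 (so the lex-smallest maximum matching has 9 edges)
process left vertices in ascending order; for each, take the smallest-labelled available neighbour that still permits 9 edges overall, or leave it unmatched if none does
lex-smallest matching: {1-5, 6-2, 9-7, 11-3, 12-8, 13-4, 18-10, 20-0, 22-16}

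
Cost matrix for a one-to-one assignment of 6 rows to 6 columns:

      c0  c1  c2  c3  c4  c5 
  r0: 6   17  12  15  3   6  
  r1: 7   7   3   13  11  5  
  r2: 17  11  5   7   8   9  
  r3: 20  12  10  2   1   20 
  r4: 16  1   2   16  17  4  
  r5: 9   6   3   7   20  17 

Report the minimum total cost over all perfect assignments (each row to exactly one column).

optimal assignment: row0→col0 (cost 6), row1→col5 (cost 5), row2→col3 (cost 7), row3→col4 (cost 1), row4→col1 (cost 1), row5→col2 (cost 3)
total = 6 + 5 + 7 + 1 + 1 + 3 = 23

Minimum assignment cost: 23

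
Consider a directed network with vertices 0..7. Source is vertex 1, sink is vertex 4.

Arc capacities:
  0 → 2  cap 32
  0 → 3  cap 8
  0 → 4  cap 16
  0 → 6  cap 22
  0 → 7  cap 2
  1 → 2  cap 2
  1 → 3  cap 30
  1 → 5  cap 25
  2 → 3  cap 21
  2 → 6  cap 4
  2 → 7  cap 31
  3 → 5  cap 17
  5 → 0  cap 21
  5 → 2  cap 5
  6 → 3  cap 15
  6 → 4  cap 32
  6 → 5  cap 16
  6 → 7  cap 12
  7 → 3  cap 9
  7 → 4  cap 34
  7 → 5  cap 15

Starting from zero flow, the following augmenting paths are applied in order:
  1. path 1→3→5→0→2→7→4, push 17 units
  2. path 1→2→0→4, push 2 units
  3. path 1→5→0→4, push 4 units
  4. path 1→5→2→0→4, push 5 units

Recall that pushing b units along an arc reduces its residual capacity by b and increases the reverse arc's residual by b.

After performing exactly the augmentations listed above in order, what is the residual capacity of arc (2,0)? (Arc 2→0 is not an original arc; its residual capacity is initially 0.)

Residual capacity of (2,0): 10

after path 1 (1→3→5→0→2→7→4, push 17): res(2,0)=17
after path 2 (1→2→0→4, push 2): res(2,0)=15
after path 3 (1→5→0→4, push 4): res(2,0)=15
after path 4 (1→5→2→0→4, push 5): res(2,0)=10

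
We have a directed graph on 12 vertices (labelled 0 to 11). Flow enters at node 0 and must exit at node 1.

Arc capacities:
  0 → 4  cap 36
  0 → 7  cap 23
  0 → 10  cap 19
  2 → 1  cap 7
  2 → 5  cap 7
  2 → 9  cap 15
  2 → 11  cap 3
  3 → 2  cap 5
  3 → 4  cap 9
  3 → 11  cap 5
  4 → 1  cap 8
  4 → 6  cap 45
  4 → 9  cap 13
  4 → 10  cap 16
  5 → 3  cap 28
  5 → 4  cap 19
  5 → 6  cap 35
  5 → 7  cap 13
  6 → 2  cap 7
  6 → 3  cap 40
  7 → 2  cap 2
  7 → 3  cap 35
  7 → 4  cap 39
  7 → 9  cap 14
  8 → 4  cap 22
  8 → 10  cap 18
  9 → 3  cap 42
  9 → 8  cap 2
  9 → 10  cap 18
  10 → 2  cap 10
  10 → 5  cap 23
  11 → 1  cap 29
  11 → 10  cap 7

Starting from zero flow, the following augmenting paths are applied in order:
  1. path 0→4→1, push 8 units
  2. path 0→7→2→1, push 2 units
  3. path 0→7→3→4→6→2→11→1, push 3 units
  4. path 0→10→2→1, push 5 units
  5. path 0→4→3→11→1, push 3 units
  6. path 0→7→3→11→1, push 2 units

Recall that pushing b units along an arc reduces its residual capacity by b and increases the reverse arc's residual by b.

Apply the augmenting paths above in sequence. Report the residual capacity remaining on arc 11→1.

Residual capacity of (11,1): 21

after path 1 (0→4→1, push 8): res(11,1)=29
after path 2 (0→7→2→1, push 2): res(11,1)=29
after path 3 (0→7→3→4→6→2→11→1, push 3): res(11,1)=26
after path 4 (0→10→2→1, push 5): res(11,1)=26
after path 5 (0→4→3→11→1, push 3): res(11,1)=23
after path 6 (0→7→3→11→1, push 2): res(11,1)=21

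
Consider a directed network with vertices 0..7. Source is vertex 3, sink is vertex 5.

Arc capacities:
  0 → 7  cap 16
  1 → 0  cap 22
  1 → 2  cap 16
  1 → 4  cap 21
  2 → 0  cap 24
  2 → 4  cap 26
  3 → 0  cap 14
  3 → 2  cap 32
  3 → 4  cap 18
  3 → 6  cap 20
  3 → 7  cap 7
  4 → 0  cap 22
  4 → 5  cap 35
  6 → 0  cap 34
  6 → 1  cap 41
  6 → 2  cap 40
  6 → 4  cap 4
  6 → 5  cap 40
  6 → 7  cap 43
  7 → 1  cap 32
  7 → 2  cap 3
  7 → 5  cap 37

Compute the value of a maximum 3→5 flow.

augment #1: 3→4→5 bottleneck 18, total now 18
augment #2: 3→6→5 bottleneck 20, total now 38
augment #3: 3→7→5 bottleneck 7, total now 45
augment #4: 3→0→7→5 bottleneck 14, total now 59
augment #5: 3→2→4→5 bottleneck 17, total now 76
augment #6: 3→2→0→7→5 bottleneck 2, total now 78

Maximum flow value: 78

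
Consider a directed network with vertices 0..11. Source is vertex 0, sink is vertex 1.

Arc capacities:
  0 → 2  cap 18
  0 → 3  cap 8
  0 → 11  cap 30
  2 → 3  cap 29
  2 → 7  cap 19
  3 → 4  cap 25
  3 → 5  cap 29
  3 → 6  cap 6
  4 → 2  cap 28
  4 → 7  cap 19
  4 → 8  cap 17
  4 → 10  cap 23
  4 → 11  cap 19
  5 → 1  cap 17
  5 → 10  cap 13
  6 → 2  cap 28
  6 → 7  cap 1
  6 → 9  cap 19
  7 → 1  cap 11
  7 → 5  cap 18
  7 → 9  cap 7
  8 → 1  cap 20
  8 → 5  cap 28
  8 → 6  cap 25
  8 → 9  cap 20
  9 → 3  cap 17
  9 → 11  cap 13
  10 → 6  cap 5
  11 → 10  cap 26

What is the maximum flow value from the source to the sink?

augment #1: 0→2→7→1 bottleneck 11, total now 11
augment #2: 0→3→5→1 bottleneck 8, total now 19
augment #3: 0→2→3→5→1 bottleneck 7, total now 26
augment #4: 0→11→10→6→7→5→1 bottleneck 1, total now 27
augment #5: 0→11→10→6→2→3→5→1 bottleneck 1, total now 28
augment #6: 0→11→10→6→2→3→4→8→1 bottleneck 3, total now 31

Maximum flow value: 31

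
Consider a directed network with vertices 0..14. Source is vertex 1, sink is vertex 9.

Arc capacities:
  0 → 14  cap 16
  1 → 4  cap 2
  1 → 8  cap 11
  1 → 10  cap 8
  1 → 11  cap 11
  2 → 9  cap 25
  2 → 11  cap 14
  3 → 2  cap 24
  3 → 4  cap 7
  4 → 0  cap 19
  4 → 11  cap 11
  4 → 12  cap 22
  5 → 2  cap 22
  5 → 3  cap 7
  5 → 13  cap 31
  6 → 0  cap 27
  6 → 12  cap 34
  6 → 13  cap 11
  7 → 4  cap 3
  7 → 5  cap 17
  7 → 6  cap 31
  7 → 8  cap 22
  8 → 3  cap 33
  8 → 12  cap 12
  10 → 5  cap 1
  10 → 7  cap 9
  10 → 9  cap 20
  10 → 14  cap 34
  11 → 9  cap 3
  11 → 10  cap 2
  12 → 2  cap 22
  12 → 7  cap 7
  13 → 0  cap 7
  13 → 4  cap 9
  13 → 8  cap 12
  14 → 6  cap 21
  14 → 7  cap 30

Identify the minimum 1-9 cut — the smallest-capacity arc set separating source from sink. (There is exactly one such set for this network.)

augment #1: 1→10→9 push 8
augment #2: 1→11→9 push 3
augment #3: 1→11→10→9 push 2
augment #4: 1→4→12→2→9 push 2
augment #5: 1→8→3→2→9 push 11
max flow = 26; residual-reachable set from 1 gives S-side
cut edges (S→T): {(1,4), (1,8), (1,10), (11,9), (11,10)} total cap 26

Min-cut arcs: {(1,4), (1,8), (1,10), (11,9), (11,10)} (total capacity 26)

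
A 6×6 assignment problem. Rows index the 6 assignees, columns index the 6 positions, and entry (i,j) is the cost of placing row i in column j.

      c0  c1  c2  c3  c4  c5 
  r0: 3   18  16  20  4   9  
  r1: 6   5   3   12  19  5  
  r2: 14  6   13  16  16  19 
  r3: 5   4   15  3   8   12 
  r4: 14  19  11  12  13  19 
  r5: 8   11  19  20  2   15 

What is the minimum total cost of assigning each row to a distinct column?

optimal assignment: row0→col0 (cost 3), row1→col5 (cost 5), row2→col1 (cost 6), row3→col3 (cost 3), row4→col2 (cost 11), row5→col4 (cost 2)
total = 3 + 5 + 6 + 3 + 11 + 2 = 30

Minimum assignment cost: 30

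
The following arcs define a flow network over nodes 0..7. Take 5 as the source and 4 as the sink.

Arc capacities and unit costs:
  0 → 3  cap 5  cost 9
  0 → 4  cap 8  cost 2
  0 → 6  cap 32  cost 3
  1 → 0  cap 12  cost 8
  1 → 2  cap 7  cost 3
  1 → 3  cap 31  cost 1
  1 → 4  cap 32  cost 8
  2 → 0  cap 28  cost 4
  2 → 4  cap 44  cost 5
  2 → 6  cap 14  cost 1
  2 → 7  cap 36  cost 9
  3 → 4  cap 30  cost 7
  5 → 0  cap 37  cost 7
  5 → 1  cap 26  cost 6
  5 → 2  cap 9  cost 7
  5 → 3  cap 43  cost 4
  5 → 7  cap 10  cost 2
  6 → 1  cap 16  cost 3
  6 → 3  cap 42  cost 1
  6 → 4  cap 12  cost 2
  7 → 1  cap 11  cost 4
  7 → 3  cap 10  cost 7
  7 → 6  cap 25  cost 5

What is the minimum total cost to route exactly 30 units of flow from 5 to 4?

shortest-cost path #1: 5→0→4 push 8 @ unit cost 9 (adds 72)
shortest-cost path #2: 5→7→6→4 push 10 @ unit cost 9 (adds 90)
shortest-cost path #3: 5→2→6→4 push 2 @ unit cost 10 (adds 20)
shortest-cost path #4: 5→3→4 push 10 @ unit cost 11 (adds 110)
total cost = 292

Minimum cost for 30 units: 292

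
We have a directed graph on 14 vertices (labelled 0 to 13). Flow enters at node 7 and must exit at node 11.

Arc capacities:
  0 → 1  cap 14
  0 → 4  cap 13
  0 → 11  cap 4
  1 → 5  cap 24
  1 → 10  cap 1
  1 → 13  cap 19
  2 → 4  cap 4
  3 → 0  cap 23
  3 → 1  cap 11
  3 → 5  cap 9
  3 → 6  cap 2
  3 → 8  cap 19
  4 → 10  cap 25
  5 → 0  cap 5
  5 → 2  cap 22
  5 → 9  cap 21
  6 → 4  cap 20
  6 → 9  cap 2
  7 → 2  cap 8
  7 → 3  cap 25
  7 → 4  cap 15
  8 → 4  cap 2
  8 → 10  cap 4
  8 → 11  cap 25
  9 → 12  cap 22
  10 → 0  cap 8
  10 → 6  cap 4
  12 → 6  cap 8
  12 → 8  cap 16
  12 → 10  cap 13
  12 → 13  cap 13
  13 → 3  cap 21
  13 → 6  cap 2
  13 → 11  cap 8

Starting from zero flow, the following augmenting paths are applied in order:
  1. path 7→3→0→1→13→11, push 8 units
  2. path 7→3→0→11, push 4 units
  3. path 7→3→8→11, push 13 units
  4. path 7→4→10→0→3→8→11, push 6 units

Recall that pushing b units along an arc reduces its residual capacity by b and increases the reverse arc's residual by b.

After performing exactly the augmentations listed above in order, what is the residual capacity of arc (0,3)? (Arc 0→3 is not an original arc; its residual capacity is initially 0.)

Residual capacity of (0,3): 6

after path 1 (7→3→0→1→13→11, push 8): res(0,3)=8
after path 2 (7→3→0→11, push 4): res(0,3)=12
after path 3 (7→3→8→11, push 13): res(0,3)=12
after path 4 (7→4→10→0→3→8→11, push 6): res(0,3)=6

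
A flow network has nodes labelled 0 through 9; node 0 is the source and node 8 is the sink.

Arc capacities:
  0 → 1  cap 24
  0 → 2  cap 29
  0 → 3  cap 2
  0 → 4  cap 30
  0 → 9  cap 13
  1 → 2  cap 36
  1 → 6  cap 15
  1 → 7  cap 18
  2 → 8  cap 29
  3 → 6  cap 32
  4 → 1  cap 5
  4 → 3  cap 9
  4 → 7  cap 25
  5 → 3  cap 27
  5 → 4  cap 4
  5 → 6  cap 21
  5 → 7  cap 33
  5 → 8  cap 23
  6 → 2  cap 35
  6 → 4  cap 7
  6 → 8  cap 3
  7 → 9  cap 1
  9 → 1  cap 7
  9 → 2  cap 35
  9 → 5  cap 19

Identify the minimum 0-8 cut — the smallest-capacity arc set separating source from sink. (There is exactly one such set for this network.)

augment #1: 0→2→8 push 29
augment #2: 0→1→6→8 push 3
augment #3: 0→9→5→8 push 13
augment #4: 0→1→7→9→5→8 push 1
max flow = 46; residual-reachable set from 0 gives S-side
cut edges (S→T): {(0,9), (2,8), (6,8), (7,9)} total cap 46

Min-cut arcs: {(0,9), (2,8), (6,8), (7,9)} (total capacity 46)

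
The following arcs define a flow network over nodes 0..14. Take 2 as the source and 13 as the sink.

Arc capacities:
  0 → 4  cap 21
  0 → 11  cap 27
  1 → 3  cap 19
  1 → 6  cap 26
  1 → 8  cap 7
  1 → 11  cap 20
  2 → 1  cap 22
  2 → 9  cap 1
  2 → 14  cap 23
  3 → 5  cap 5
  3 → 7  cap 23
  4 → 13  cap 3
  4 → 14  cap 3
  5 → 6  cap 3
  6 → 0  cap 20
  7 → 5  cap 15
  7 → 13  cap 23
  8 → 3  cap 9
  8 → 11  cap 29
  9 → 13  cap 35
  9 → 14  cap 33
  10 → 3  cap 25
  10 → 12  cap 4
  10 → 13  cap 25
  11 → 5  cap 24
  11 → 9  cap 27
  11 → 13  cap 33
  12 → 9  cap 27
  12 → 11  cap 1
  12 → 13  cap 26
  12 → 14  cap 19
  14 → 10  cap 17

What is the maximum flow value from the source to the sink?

augment #1: 2→9→13 bottleneck 1, total now 1
augment #2: 2→1→11→13 bottleneck 20, total now 21
augment #3: 2→14→10→13 bottleneck 17, total now 38
augment #4: 2→1→3→7→13 bottleneck 2, total now 40

Maximum flow value: 40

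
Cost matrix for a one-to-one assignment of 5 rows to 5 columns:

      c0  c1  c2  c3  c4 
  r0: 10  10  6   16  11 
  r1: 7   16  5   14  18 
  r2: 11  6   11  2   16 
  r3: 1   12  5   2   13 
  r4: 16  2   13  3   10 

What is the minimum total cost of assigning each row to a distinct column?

optimal assignment: row0→col4 (cost 11), row1→col2 (cost 5), row2→col3 (cost 2), row3→col0 (cost 1), row4→col1 (cost 2)
total = 11 + 5 + 2 + 1 + 2 = 21

Minimum assignment cost: 21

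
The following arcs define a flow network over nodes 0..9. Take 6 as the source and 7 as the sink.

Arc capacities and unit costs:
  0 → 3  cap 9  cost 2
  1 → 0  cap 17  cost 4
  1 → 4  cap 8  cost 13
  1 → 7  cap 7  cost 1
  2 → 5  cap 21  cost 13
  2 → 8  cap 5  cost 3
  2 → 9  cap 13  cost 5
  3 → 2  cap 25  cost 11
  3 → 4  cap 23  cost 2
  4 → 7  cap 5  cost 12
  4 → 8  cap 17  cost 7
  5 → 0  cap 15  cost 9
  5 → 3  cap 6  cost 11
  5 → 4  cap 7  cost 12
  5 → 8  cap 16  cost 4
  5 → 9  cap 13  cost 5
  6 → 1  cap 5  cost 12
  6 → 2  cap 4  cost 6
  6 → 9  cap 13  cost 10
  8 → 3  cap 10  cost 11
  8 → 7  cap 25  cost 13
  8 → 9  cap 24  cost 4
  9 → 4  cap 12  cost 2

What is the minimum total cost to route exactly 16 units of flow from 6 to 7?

shortest-cost path #1: 6→1→7 push 5 @ unit cost 13 (adds 65)
shortest-cost path #2: 6→2→8→7 push 4 @ unit cost 22 (adds 88)
shortest-cost path #3: 6→9→4→7 push 5 @ unit cost 24 (adds 120)
shortest-cost path #4: 6→9→4→8→7 push 2 @ unit cost 32 (adds 64)
total cost = 337

Minimum cost for 16 units: 337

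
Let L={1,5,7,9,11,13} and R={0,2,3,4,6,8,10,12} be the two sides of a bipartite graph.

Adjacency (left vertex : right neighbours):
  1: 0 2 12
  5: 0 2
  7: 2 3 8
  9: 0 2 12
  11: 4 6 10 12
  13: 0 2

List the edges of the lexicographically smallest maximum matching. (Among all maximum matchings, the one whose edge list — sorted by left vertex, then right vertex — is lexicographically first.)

Lex-smallest maximum matching: {(1,0), (5,2), (7,3), (9,12), (11,4)}

|M| = 5 (so the lex-smallest maximum matching has 5 edges)
process left vertices in ascending order; for each, take the smallest-labelled available neighbour that still permits 5 edges overall, or leave it unmatched if none does
lex-smallest matching: {1-0, 5-2, 7-3, 9-12, 11-4}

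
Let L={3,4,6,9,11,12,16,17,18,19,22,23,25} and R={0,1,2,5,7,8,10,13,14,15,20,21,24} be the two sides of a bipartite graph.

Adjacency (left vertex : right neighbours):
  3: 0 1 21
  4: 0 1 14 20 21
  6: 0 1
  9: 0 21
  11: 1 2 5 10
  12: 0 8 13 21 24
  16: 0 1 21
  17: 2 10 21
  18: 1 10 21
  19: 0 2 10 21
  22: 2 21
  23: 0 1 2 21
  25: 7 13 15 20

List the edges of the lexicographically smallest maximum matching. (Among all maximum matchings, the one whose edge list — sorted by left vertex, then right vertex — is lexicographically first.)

Lex-smallest maximum matching: {(3,0), (4,14), (6,1), (9,21), (11,5), (12,8), (17,2), (18,10), (25,7)}

|M| = 9 (so the lex-smallest maximum matching has 9 edges)
process left vertices in ascending order; for each, take the smallest-labelled available neighbour that still permits 9 edges overall, or leave it unmatched if none does
lex-smallest matching: {3-0, 4-14, 6-1, 9-21, 11-5, 12-8, 17-2, 18-10, 25-7}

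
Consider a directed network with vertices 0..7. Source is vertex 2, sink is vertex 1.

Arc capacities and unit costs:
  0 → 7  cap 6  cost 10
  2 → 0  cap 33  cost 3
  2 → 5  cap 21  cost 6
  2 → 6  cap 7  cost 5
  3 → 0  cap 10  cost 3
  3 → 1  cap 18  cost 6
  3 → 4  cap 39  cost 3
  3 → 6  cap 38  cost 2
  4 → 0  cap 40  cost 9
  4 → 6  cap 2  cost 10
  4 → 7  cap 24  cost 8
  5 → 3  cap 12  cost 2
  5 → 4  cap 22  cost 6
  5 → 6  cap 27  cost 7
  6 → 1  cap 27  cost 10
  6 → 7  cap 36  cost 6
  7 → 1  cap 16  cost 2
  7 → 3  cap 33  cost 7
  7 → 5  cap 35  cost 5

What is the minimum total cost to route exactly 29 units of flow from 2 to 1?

Minimum cost for 29 units: 435

shortest-cost path #1: 2→6→7→1 push 7 @ unit cost 13 (adds 91)
shortest-cost path #2: 2→5→3→1 push 12 @ unit cost 14 (adds 168)
shortest-cost path #3: 2→0→7→1 push 6 @ unit cost 15 (adds 90)
shortest-cost path #4: 2→5→6→7→1 push 3 @ unit cost 21 (adds 63)
shortest-cost path #5: 2→5→6→1 push 1 @ unit cost 23 (adds 23)
total cost = 435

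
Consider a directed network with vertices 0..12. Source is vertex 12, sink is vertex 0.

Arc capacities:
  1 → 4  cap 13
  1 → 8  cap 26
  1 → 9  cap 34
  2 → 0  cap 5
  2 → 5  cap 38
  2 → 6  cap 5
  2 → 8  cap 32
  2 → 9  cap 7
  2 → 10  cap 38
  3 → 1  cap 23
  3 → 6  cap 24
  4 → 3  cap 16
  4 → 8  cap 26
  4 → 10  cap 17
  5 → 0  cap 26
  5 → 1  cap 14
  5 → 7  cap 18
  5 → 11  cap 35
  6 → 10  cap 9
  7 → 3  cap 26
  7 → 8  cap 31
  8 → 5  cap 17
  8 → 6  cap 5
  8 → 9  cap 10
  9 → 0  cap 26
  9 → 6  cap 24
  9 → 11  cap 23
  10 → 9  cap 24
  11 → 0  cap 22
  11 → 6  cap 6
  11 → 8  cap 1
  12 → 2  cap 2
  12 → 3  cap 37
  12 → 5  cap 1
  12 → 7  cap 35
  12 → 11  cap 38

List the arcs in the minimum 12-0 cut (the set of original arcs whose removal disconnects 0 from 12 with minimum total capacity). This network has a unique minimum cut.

Min-cut arcs: {(8,5), (9,0), (11,0), (12,2), (12,5)} (total capacity 68)

augment #1: 12→2→0 push 2
augment #2: 12→5→0 push 1
augment #3: 12→11→0 push 22
augment #4: 12→3→1→9→0 push 23
augment #5: 12→7→8→5→0 push 17
augment #6: 12→7→8→9→0 push 3
max flow = 68; residual-reachable set from 12 gives S-side
cut edges (S→T): {(8,5), (9,0), (11,0), (12,2), (12,5)} total cap 68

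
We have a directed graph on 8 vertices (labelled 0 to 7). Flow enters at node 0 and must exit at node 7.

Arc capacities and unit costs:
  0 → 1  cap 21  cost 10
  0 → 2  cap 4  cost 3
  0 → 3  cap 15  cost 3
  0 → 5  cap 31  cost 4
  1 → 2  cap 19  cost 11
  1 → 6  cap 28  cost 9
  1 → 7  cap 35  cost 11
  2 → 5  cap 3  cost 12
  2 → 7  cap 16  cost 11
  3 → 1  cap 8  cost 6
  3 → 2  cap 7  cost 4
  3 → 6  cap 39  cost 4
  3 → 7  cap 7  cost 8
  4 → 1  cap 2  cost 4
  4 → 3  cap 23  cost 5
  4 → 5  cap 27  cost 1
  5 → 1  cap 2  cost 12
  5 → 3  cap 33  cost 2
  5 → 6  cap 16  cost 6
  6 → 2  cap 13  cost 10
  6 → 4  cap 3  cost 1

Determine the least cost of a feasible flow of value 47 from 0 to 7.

shortest-cost path #1: 0→3→7 push 7 @ unit cost 11 (adds 77)
shortest-cost path #2: 0→2→7 push 4 @ unit cost 14 (adds 56)
shortest-cost path #3: 0→3→2→7 push 7 @ unit cost 18 (adds 126)
shortest-cost path #4: 0→3→1→7 push 1 @ unit cost 20 (adds 20)
shortest-cost path #5: 0→1→7 push 21 @ unit cost 21 (adds 441)
shortest-cost path #6: 0→5→3→1→7 push 7 @ unit cost 23 (adds 161)
total cost = 881

Minimum cost for 47 units: 881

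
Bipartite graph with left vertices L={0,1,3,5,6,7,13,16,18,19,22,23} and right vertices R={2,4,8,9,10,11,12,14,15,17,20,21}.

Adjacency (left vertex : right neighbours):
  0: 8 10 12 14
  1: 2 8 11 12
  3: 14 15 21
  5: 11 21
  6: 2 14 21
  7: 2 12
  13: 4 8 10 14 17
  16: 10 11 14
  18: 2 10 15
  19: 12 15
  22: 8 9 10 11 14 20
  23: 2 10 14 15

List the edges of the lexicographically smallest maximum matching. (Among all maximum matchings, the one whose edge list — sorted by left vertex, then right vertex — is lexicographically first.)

Lex-smallest maximum matching: {(0,8), (1,2), (3,14), (5,11), (6,21), (7,12), (13,4), (16,10), (18,15), (22,9)}

|M| = 10 (so the lex-smallest maximum matching has 10 edges)
process left vertices in ascending order; for each, take the smallest-labelled available neighbour that still permits 10 edges overall, or leave it unmatched if none does
lex-smallest matching: {0-8, 1-2, 3-14, 5-11, 6-21, 7-12, 13-4, 16-10, 18-15, 22-9}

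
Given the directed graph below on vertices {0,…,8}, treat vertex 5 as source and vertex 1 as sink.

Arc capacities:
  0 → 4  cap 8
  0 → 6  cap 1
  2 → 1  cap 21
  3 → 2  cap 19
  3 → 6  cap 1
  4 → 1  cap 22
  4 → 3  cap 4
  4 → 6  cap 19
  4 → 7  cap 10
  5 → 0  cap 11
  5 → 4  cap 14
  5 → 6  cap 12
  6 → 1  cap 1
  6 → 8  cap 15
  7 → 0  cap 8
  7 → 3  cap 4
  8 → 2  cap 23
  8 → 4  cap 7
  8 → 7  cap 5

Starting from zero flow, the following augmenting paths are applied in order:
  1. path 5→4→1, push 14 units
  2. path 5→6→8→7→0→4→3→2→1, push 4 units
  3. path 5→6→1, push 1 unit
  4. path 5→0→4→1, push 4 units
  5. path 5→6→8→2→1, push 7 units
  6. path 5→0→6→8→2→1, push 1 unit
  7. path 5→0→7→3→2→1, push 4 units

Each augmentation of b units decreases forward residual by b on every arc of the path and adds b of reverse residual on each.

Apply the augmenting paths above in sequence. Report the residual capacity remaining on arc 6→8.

Residual capacity of (6,8): 3

after path 1 (5→4→1, push 14): res(6,8)=15
after path 2 (5→6→8→7→0→4→3→2→1, push 4): res(6,8)=11
after path 3 (5→6→1, push 1): res(6,8)=11
after path 4 (5→0→4→1, push 4): res(6,8)=11
after path 5 (5→6→8→2→1, push 7): res(6,8)=4
after path 6 (5→0→6→8→2→1, push 1): res(6,8)=3
after path 7 (5→0→7→3→2→1, push 4): res(6,8)=3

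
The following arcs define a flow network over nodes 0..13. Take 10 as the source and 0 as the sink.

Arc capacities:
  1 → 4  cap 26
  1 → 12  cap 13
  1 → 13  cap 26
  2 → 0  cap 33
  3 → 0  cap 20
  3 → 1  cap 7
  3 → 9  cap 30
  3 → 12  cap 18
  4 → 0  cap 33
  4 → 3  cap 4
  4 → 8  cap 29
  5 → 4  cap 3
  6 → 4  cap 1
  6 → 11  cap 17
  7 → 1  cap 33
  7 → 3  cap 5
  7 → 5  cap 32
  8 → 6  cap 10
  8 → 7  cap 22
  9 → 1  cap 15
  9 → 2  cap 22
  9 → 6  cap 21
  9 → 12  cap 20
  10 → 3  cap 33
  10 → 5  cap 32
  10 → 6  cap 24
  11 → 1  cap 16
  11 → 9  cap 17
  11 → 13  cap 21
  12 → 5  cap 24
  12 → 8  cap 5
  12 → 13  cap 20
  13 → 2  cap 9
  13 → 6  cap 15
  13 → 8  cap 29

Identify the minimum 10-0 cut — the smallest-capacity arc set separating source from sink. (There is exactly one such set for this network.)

Min-cut arcs: {(5,4), (6,4), (6,11), (10,3)} (total capacity 54)

augment #1: 10→3→0 push 20
augment #2: 10→5→4→0 push 3
augment #3: 10→6→4→0 push 1
augment #4: 10→3→1→4→0 push 7
augment #5: 10→3→9→2→0 push 6
augment #6: 10→6→11→1→4→0 push 16
augment #7: 10→6→11→9→2→0 push 1
max flow = 54; residual-reachable set from 10 gives S-side
cut edges (S→T): {(5,4), (6,4), (6,11), (10,3)} total cap 54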